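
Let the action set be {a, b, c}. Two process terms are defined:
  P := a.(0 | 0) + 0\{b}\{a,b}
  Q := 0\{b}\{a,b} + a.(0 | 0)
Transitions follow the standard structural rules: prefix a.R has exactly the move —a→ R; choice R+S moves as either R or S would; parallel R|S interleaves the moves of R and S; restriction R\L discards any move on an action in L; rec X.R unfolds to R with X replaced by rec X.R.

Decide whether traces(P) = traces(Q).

P's transition system — 2 states:
  u0 = a.(0 | 0) + 0\{b}\{a,b} → -a-> u1
  u1 = 0 | 0 → stopped
Q's transition system — 2 states:
  v0 = 0\{b}\{a,b} + a.(0 | 0) → -a-> v1
  v1 = 0 | 0 → stopped
Coarsest stable partition (strong bisimilarity classes):
  B0 = {u0, v0}
  B1 = {u1, v1}
u0 ∈ B0, v0 ∈ B0 → same block
Bisimilar ⇒ trace-equivalent.

YES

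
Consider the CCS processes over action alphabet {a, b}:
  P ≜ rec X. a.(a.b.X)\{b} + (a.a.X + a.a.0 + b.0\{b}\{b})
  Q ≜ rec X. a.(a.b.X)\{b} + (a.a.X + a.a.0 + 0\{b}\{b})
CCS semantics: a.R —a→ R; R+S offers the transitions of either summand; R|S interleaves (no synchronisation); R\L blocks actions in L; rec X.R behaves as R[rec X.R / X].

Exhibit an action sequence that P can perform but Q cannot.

b

P's transition system — 7 states:
  p0 = rec X. a.(a.b.X)\{b} + (a.a.X + a.a.0 + b.0\{b}\{b}) :: --a--▸ p1, --a--▸ p2, --a--▸ p3, --b--▸ p4
  p1 = (a.b.(rec X. a.(a.b.X)\{b} + (a.a.X + a.a.0 + b.0\{b}\{b})))\{b} :: --a--▸ p5
  p2 = a.(rec X. a.(a.b.X)\{b} + (a.a.X + a.a.0 + b.0\{b}\{b})) :: --a--▸ p0
  p3 = a.0 :: --a--▸ p6
  p4 = 0\{b}\{b} :: ∅
  p5 = (b.(rec X. a.(a.b.X)\{b} + (a.a.X + a.a.0 + b.0\{b}\{b})))\{b} :: ∅
  p6 = 0 :: ∅
Q's transition system — 6 states:
  q0 = rec X. a.(a.b.X)\{b} + (a.a.X + a.a.0 + 0\{b}\{b}) :: --a--▸ q1, --a--▸ q2, --a--▸ q3
  q1 = (a.b.(rec X. a.(a.b.X)\{b} + (a.a.X + a.a.0 + 0\{b}\{b})))\{b} :: --a--▸ q4
  q2 = a.(rec X. a.(a.b.X)\{b} + (a.a.X + a.a.0 + 0\{b}\{b})) :: --a--▸ q0
  q3 = a.0 :: --a--▸ q5
  q4 = (b.(rec X. a.(a.b.X)\{b} + (a.a.X + a.a.0 + 0\{b}\{b})))\{b} :: ∅
  q5 = 0 :: ∅
Trace ⟨b⟩ through P, begin at {p0}:
  step 1 (b): {p4}
  P completes σ.
Trace ⟨b⟩ through Q, begin at {q0}:
  step 1 (b): ∅  — Q cannot continue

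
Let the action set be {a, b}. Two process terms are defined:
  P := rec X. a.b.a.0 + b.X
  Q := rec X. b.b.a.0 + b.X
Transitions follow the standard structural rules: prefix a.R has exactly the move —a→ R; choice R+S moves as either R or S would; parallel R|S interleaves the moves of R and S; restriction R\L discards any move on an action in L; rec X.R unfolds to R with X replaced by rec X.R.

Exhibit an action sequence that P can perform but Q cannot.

P's transition system — 4 states:
  p0 = rec X. a.b.a.0 + b.X ⊢ ··a··> p1, ··b··> p0
  p1 = b.a.0 ⊢ ··b··> p2
  p2 = a.0 ⊢ ··a··> p3
  p3 = 0 ⊢ ∅
Q's transition system — 4 states:
  q0 = rec X. b.b.a.0 + b.X ⊢ ··b··> q0, ··b··> q1
  q1 = b.a.0 ⊢ ··b··> q2
  q2 = a.0 ⊢ ··a··> q3
  q3 = 0 ⊢ ∅
Trace ⟨a⟩ through P, begin at {p0}:
  after a @ step 1: {p1}
  — P admits the full trace.
Trace ⟨a⟩ through Q, begin at {q0}:
  after a @ step 1: ∅  — Q cannot continue

a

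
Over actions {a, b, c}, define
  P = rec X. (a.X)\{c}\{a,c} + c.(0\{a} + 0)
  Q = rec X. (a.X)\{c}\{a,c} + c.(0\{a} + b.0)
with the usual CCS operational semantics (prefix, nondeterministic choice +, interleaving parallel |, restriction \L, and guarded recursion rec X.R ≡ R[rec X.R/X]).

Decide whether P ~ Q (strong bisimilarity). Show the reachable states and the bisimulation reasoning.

LTS(P): 2 reachable states
  s0 = rec X. (a.X)\{c}\{a,c} + c.(0\{a} + 0) has moves ··c··> s1
  s1 = 0\{a} + 0 has moves stopped
LTS(Q): 3 reachable states
  t0 = rec X. (a.X)\{c}\{a,c} + c.(0\{a} + b.0) has moves ··c··> t1
  t1 = 0\{a} + b.0 has moves ··b··> t2
  t2 = 0 has moves stopped
Bisimilarity quotient blocks:
  B0 = {s0}
  B1 = {s1, t2}
  B2 = {t0}
  B3 = {t1}
s0 ∈ B0, t0 ∈ B2 → different blocks

P ≁ Q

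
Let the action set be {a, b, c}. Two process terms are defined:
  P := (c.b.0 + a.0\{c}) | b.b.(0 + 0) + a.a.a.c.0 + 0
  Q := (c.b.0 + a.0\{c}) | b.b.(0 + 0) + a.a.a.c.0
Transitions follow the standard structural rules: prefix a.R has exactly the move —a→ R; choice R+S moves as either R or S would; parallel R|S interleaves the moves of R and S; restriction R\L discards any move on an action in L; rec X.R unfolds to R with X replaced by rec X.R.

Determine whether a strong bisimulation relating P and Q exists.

YES

P's transition system — 16 states:
  u0 = (c.b.0 + a.0\{c}) | b.b.(0 + 0) + a.a.a.c.0 + 0 :: -a-> u1, -a-> u2, -b-> u3, -c-> u4
  u1 = 0\{c} | b.b.(0 + 0) :: -b-> u5
  u2 = a.a.c.0 :: -a-> u6
  u3 = (c.b.0 + a.0\{c}) | b.(0 + 0) :: -a-> u5, -b-> u7, -c-> u8
  u4 = b.0 | b.b.(0 + 0) :: -b-> u8, -b-> u9
  u5 = 0\{c} | b.(0 + 0) :: -b-> u10
  u6 = a.c.0 :: -a-> u11
  u7 = (c.b.0 + a.0\{c}) | (0 + 0) :: -a-> u10, -c-> u12
  u8 = b.0 | b.(0 + 0) :: -b-> u12, -b-> u13
  u9 = 0 | b.b.(0 + 0) :: -b-> u13
  u10 = 0\{c} | (0 + 0) :: deadlocked
  u11 = c.0 :: -c-> u14
  u12 = b.0 | (0 + 0) :: -b-> u15
  u13 = 0 | b.(0 + 0) :: -b-> u15
  u14 = 0 :: deadlocked
  u15 = 0 | (0 + 0) :: deadlocked
Q's transition system — 16 states:
  v0 = (c.b.0 + a.0\{c}) | b.b.(0 + 0) + a.a.a.c.0 :: -a-> v1, -a-> v2, -b-> v3, -c-> v4
  v1 = 0\{c} | b.b.(0 + 0) :: -b-> v5
  v2 = a.a.c.0 :: -a-> v6
  v3 = (c.b.0 + a.0\{c}) | b.(0 + 0) :: -a-> v5, -b-> v7, -c-> v8
  v4 = b.0 | b.b.(0 + 0) :: -b-> v8, -b-> v9
  v5 = 0\{c} | b.(0 + 0) :: -b-> v10
  v6 = a.c.0 :: -a-> v11
  v7 = (c.b.0 + a.0\{c}) | (0 + 0) :: -a-> v10, -c-> v12
  v8 = b.0 | b.(0 + 0) :: -b-> v12, -b-> v13
  v9 = 0 | b.b.(0 + 0) :: -b-> v13
  v10 = 0\{c} | (0 + 0) :: deadlocked
  v11 = c.0 :: -c-> v14
  v12 = b.0 | (0 + 0) :: -b-> v15
  v13 = 0 | b.(0 + 0) :: -b-> v15
  v14 = 0 :: deadlocked
  v15 = 0 | (0 + 0) :: deadlocked
Partition-refinement fixed point:
  B0 = {u0, v0}
  B1 = {u4, v4}
  B2 = {u1, u8, u9, v1, v8, v9}
  B3 = {u12, u13, u5, v12, v13, v5}
  B4 = {u10, u14, u15, v10, v14, v15}
  B5 = {u3, v3}
  B6 = {u7, v7}
  B7 = {u2, v2}
  B8 = {u6, v6}
  B9 = {u11, v11}
u0 ∈ B0, v0 ∈ B0 → same block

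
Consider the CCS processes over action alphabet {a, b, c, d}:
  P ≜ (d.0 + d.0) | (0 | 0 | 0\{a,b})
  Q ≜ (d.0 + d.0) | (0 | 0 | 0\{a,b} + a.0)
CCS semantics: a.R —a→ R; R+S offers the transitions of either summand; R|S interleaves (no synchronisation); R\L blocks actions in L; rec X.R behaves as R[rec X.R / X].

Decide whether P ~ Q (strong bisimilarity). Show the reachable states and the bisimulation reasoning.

LTS(P): 2 reachable states
  s0 = (d.0 + d.0) | (0 | 0 | 0\{a,b}) → -d-> s1
  s1 = 0 | (0 | 0 | 0\{a,b}) → deadlocked
LTS(Q): 4 reachable states
  t0 = (d.0 + d.0) | (0 | 0 | 0\{a,b} + a.0) → -a-> t1, -d-> t2
  t1 = (d.0 + d.0) | 0 → -d-> t3
  t2 = 0 | (0 | 0 | 0\{a,b} + a.0) → -a-> t3
  t3 = 0 | 0 → deadlocked
Coarsest stable partition (strong bisimilarity classes):
  B0 = {s0, t1}
  B1 = {s1, t3}
  B2 = {t0}
  B3 = {t2}
s0 ∈ B0, t0 ∈ B2 → different blocks

NO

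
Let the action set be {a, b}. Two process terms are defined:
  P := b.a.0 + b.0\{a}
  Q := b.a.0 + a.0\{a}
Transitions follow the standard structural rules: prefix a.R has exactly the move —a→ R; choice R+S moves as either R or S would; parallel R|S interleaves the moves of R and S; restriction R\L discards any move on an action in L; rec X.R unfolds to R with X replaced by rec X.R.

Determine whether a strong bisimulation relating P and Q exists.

Reachable graph of P (4 states):
  m0 = b.a.0 + b.0\{a} | =b=> m1, =b=> m2
  m1 = 0\{a} | stopped
  m2 = a.0 | =a=> m3
  m3 = 0 | stopped
Reachable graph of Q (4 states):
  n0 = b.a.0 + a.0\{a} | =a=> n1, =b=> n2
  n1 = 0\{a} | stopped
  n2 = a.0 | =a=> n3
  n3 = 0 | stopped
Coarsest stable partition (strong bisimilarity classes):
  B0 = {m0}
  B1 = {m1, m3, n1, n3}
  B2 = {m2, n2}
  B3 = {n0}
m0 ∈ B0, n0 ∈ B3 → different blocks

not bisimilar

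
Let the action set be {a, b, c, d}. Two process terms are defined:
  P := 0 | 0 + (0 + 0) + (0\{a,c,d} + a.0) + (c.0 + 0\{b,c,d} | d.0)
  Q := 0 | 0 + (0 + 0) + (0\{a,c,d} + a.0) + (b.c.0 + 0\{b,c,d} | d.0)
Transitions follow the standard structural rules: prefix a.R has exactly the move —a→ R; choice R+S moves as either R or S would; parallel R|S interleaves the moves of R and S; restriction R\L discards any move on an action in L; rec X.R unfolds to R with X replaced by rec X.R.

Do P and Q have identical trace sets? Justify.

P's transition system — 3 states:
  p0 = 0 | 0 + (0 + 0) + (0\{a,c,d} + a.0) + (c.0 + 0\{b,c,d} | d.0) :: ··a··> p1, ··c··> p1, ··d··> p2
  p1 = 0 :: ∅
  p2 = 0\{b,c,d} | 0 :: ∅
Q's transition system — 4 states:
  q0 = 0 | 0 + (0 + 0) + (0\{a,c,d} + a.0) + (b.c.0 + 0\{b,c,d} | d.0) :: ··a··> q1, ··b··> q2, ··d··> q3
  q1 = 0 :: ∅
  q2 = c.0 :: ··c··> q1
  q3 = 0\{b,c,d} | 0 :: ∅
Executing c from P (initial set {p0}):
  step 1 (c): {p1}
  — P admits the full trace.
Executing c from Q (initial set {q0}):
  step 1 (c): ∅  — Q cannot continue

trace-distinct — witness ⟨c⟩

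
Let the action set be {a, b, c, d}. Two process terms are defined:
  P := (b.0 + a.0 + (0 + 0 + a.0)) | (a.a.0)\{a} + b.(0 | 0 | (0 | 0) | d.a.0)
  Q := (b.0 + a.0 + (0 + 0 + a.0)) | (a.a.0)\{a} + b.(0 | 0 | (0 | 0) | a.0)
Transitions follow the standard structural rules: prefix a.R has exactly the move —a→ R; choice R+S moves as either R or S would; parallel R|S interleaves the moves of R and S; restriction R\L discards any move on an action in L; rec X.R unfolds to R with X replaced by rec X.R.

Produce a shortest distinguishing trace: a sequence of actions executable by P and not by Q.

Reachable graph of P (5 states):
  m0 = (b.0 + a.0 + (0 + 0 + a.0)) | (a.a.0)\{a} + b.(0 | 0 | (0 | 0) | d.a.0) | —a→ m1, —b→ m1, —b→ m2
  m1 = 0 | (a.a.0)\{a} | (no moves)
  m2 = 0 | 0 | (0 | 0) | d.a.0 | —d→ m3
  m3 = 0 | 0 | (0 | 0) | a.0 | —a→ m4
  m4 = 0 | 0 | (0 | 0) | 0 | (no moves)
Reachable graph of Q (4 states):
  n0 = (b.0 + a.0 + (0 + 0 + a.0)) | (a.a.0)\{a} + b.(0 | 0 | (0 | 0) | a.0) | —a→ n1, —b→ n1, —b→ n2
  n1 = 0 | (a.a.0)\{a} | (no moves)
  n2 = 0 | 0 | (0 | 0) | a.0 | —a→ n3
  n3 = 0 | 0 | (0 | 0) | 0 | (no moves)
Trace ⟨bd⟩ through P, begin at {m0}:
  [1] b ⇒ {m1, m2}
  [2] d ⇒ {m3}
  ✓ P
Trace ⟨bd⟩ through Q, begin at {n0}:
  [1] b ⇒ {n1, n2}
  [2] d ⇒ ∅ (Q stuck)

bd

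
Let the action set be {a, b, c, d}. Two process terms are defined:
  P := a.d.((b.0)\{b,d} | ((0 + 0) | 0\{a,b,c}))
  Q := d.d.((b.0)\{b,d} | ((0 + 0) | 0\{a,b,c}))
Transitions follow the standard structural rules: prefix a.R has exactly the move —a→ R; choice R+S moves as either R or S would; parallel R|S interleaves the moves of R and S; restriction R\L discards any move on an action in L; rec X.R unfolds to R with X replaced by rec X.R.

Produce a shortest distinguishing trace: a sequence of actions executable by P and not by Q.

a

P's transition system — 3 states:
  m0 = a.d.((b.0)\{b,d} | ((0 + 0) | 0\{a,b,c})) has moves -a-> m1
  m1 = d.((b.0)\{b,d} | ((0 + 0) | 0\{a,b,c})) has moves -d-> m2
  m2 = (b.0)\{b,d} | ((0 + 0) | 0\{a,b,c}) has moves ·
Q's transition system — 3 states:
  n0 = d.d.((b.0)\{b,d} | ((0 + 0) | 0\{a,b,c})) has moves -d-> n1
  n1 = d.((b.0)\{b,d} | ((0 + 0) | 0\{a,b,c})) has moves -d-> n2
  n2 = (b.0)\{b,d} | ((0 + 0) | 0\{a,b,c}) has moves ·
Trace ⟨a⟩ through P, begin at {m0}:
  after a @ step 1: {m1}
  ✓ P
Trace ⟨a⟩ through Q, begin at {n0}:
  after a @ step 1: ∅  — Q cannot continue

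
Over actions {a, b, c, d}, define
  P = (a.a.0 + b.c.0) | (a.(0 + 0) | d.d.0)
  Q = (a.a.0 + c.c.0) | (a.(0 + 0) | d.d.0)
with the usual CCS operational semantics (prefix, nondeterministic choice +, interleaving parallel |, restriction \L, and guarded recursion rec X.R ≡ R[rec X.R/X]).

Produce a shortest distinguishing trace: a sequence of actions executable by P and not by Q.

b

P's transition system — 24 states:
  u0 = (a.a.0 + b.c.0) | (a.(0 + 0) | d.d.0) ⊢ --a--▸ u1, --a--▸ u2, --b--▸ u3, --d--▸ u4
  u1 = (a.a.0 + b.c.0) | ((0 + 0) | d.d.0) ⊢ --a--▸ u5, --b--▸ u6, --d--▸ u7
  u2 = a.0 | (a.(0 + 0) | d.d.0) ⊢ --a--▸ u5, --a--▸ u8, --d--▸ u9
  u3 = c.0 | (a.(0 + 0) | d.d.0) ⊢ --a--▸ u6, --c--▸ u8, --d--▸ u10
  u4 = (a.a.0 + b.c.0) | (a.(0 + 0) | d.0) ⊢ --a--▸ u7, --a--▸ u9, --b--▸ u10, --d--▸ u11
  u5 = a.0 | ((0 + 0) | d.d.0) ⊢ --a--▸ u12, --d--▸ u13
  u6 = c.0 | ((0 + 0) | d.d.0) ⊢ --c--▸ u12, --d--▸ u14
  u7 = (a.a.0 + b.c.0) | ((0 + 0) | d.0) ⊢ --a--▸ u13, --b--▸ u14, --d--▸ u15
  u8 = 0 | (a.(0 + 0) | d.d.0) ⊢ --a--▸ u12, --d--▸ u16
  u9 = a.0 | (a.(0 + 0) | d.0) ⊢ --a--▸ u13, --a--▸ u16, --d--▸ u17
  u10 = c.0 | (a.(0 + 0) | d.0) ⊢ --a--▸ u14, --c--▸ u16, --d--▸ u18
  u11 = (a.a.0 + b.c.0) | (a.(0 + 0) | 0) ⊢ --a--▸ u15, --a--▸ u17, --b--▸ u18
  u12 = 0 | ((0 + 0) | d.d.0) ⊢ --d--▸ u19
  u13 = a.0 | ((0 + 0) | d.0) ⊢ --a--▸ u19, --d--▸ u20
  u14 = c.0 | ((0 + 0) | d.0) ⊢ --c--▸ u19, --d--▸ u21
  u15 = (a.a.0 + b.c.0) | ((0 + 0) | 0) ⊢ --a--▸ u20, --b--▸ u21
  u16 = 0 | (a.(0 + 0) | d.0) ⊢ --a--▸ u19, --d--▸ u22
  u17 = a.0 | (a.(0 + 0) | 0) ⊢ --a--▸ u20, --a--▸ u22
  u18 = c.0 | (a.(0 + 0) | 0) ⊢ --a--▸ u21, --c--▸ u22
  u19 = 0 | ((0 + 0) | d.0) ⊢ --d--▸ u23
  u20 = a.0 | ((0 + 0) | 0) ⊢ --a--▸ u23
  u21 = c.0 | ((0 + 0) | 0) ⊢ --c--▸ u23
  u22 = 0 | (a.(0 + 0) | 0) ⊢ --a--▸ u23
  u23 = 0 | ((0 + 0) | 0) ⊢ deadlocked
Q's transition system — 24 states:
  v0 = (a.a.0 + c.c.0) | (a.(0 + 0) | d.d.0) ⊢ --a--▸ v1, --a--▸ v2, --c--▸ v3, --d--▸ v4
  v1 = (a.a.0 + c.c.0) | ((0 + 0) | d.d.0) ⊢ --a--▸ v5, --c--▸ v6, --d--▸ v7
  v2 = a.0 | (a.(0 + 0) | d.d.0) ⊢ --a--▸ v5, --a--▸ v8, --d--▸ v9
  v3 = c.0 | (a.(0 + 0) | d.d.0) ⊢ --a--▸ v6, --c--▸ v8, --d--▸ v10
  v4 = (a.a.0 + c.c.0) | (a.(0 + 0) | d.0) ⊢ --a--▸ v7, --a--▸ v9, --c--▸ v10, --d--▸ v11
  v5 = a.0 | ((0 + 0) | d.d.0) ⊢ --a--▸ v12, --d--▸ v13
  v6 = c.0 | ((0 + 0) | d.d.0) ⊢ --c--▸ v12, --d--▸ v14
  v7 = (a.a.0 + c.c.0) | ((0 + 0) | d.0) ⊢ --a--▸ v13, --c--▸ v14, --d--▸ v15
  v8 = 0 | (a.(0 + 0) | d.d.0) ⊢ --a--▸ v12, --d--▸ v16
  v9 = a.0 | (a.(0 + 0) | d.0) ⊢ --a--▸ v13, --a--▸ v16, --d--▸ v17
  v10 = c.0 | (a.(0 + 0) | d.0) ⊢ --a--▸ v14, --c--▸ v16, --d--▸ v18
  v11 = (a.a.0 + c.c.0) | (a.(0 + 0) | 0) ⊢ --a--▸ v15, --a--▸ v17, --c--▸ v18
  v12 = 0 | ((0 + 0) | d.d.0) ⊢ --d--▸ v19
  v13 = a.0 | ((0 + 0) | d.0) ⊢ --a--▸ v19, --d--▸ v20
  v14 = c.0 | ((0 + 0) | d.0) ⊢ --c--▸ v19, --d--▸ v21
  v15 = (a.a.0 + c.c.0) | ((0 + 0) | 0) ⊢ --a--▸ v20, --c--▸ v21
  v16 = 0 | (a.(0 + 0) | d.0) ⊢ --a--▸ v19, --d--▸ v22
  v17 = a.0 | (a.(0 + 0) | 0) ⊢ --a--▸ v20, --a--▸ v22
  v18 = c.0 | (a.(0 + 0) | 0) ⊢ --a--▸ v21, --c--▸ v22
  v19 = 0 | ((0 + 0) | d.0) ⊢ --d--▸ v23
  v20 = a.0 | ((0 + 0) | 0) ⊢ --a--▸ v23
  v21 = c.0 | ((0 + 0) | 0) ⊢ --c--▸ v23
  v22 = 0 | (a.(0 + 0) | 0) ⊢ --a--▸ v23
  v23 = 0 | ((0 + 0) | 0) ⊢ deadlocked
Executing b from P (initial set {u0}):
  [1] b ⇒ {u3}
  P completes σ.
Executing b from Q (initial set {v0}):
  [1] b ⇒ no successor for Q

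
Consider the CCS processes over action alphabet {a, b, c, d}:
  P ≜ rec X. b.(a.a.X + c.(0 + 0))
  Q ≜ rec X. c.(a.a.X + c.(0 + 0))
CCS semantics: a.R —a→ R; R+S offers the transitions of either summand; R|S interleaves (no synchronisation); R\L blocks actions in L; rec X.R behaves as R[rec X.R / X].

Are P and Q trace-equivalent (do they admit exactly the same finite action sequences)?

P's transition system — 4 states:
  s0 = rec X. b.(a.a.X + c.(0 + 0)) | -b-> s1
  s1 = a.a.(rec X. b.(a.a.X + c.(0 + 0))) + c.(0 + 0) | -a-> s2, -c-> s3
  s2 = a.(rec X. b.(a.a.X + c.(0 + 0))) | -a-> s0
  s3 = 0 + 0 | (no moves)
Q's transition system — 4 states:
  t0 = rec X. c.(a.a.X + c.(0 + 0)) | -c-> t1
  t1 = a.a.(rec X. c.(a.a.X + c.(0 + 0))) + c.(0 + 0) | -a-> t2, -c-> t3
  t2 = a.(rec X. c.(a.a.X + c.(0 + 0))) | -a-> t0
  t3 = 0 + 0 | (no moves)
Executing b from P (initial set {s0}):
  [1] b ⇒ {s1}
  ✓ P
Executing b from Q (initial set {t0}):
  [1] b ⇒ ∅ (Q stuck)

traces(P) ≠ traces(Q) — witness ⟨b⟩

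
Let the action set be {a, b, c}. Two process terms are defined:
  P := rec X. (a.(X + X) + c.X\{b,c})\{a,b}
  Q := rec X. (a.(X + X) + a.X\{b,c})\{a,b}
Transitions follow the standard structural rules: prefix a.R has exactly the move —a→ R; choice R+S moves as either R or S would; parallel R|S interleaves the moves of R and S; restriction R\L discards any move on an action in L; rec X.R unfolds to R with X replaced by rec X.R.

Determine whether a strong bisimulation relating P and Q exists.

LTS(P): 2 reachable states
  m0 = rec X. (a.(X + X) + c.X\{b,c})\{a,b} has moves —c→ m1
  m1 = (rec X. (a.(X + X) + c.X\{b,c})\{a,b})\{b,c}\{a,b} has moves ∅
LTS(Q): 1 reachable states
  n0 = rec X. (a.(X + X) + a.X\{b,c})\{a,b} has moves ∅
Partition-refinement fixed point:
  B0 = {m0}
  B1 = {m1, n0}
m0 ∈ B0, n0 ∈ B1 → different blocks

NO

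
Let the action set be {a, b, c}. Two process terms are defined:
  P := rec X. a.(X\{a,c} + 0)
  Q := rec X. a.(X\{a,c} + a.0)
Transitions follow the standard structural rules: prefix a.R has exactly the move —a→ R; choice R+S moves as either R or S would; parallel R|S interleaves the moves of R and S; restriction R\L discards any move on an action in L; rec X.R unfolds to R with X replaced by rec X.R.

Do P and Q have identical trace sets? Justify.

traces(P) ≠ traces(Q) — witness ⟨aa⟩

Reachable graph of P (2 states):
  s0 = rec X. a.(X\{a,c} + 0) ⊢ —a→ s1
  s1 = (rec X. a.(X\{a,c} + 0))\{a,c} + 0 ⊢ stopped
Reachable graph of Q (3 states):
  t0 = rec X. a.(X\{a,c} + a.0) ⊢ —a→ t1
  t1 = (rec X. a.(X\{a,c} + a.0))\{a,c} + a.0 ⊢ —a→ t2
  t2 = 0 ⊢ stopped
Executing aa from Q (initial set {t0}):
  [1] a ⇒ {t1}
  [2] a ⇒ {t2}
  Q completes σ.
Executing aa from P (initial set {s0}):
  [1] a ⇒ {s1}
  [2] a ⇒ ∅ (P stuck)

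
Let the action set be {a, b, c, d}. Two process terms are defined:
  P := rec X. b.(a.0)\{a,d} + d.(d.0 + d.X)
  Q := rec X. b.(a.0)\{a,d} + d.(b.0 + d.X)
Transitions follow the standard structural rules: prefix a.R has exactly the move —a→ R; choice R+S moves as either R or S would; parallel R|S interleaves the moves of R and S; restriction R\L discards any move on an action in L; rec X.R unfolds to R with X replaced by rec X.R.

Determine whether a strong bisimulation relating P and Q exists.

P ≁ Q

LTS(P): 4 reachable states
  s0 = rec X. b.(a.0)\{a,d} + d.(d.0 + d.X) :: ··b··> s1, ··d··> s2
  s1 = (a.0)\{a,d} :: deadlocked
  s2 = d.0 + d.(rec X. b.(a.0)\{a,d} + d.(d.0 + d.X)) :: ··d··> s0, ··d··> s3
  s3 = 0 :: deadlocked
LTS(Q): 4 reachable states
  t0 = rec X. b.(a.0)\{a,d} + d.(b.0 + d.X) :: ··b··> t1, ··d··> t2
  t1 = (a.0)\{a,d} :: deadlocked
  t2 = b.0 + d.(rec X. b.(a.0)\{a,d} + d.(b.0 + d.X)) :: ··b··> t3, ··d··> t0
  t3 = 0 :: deadlocked
Coarsest stable partition (strong bisimilarity classes):
  B0 = {s0}
  B1 = {s2}
  B2 = {s1, s3, t1, t3}
  B3 = {t0, t2}
s0 ∈ B0, t0 ∈ B3 → different blocks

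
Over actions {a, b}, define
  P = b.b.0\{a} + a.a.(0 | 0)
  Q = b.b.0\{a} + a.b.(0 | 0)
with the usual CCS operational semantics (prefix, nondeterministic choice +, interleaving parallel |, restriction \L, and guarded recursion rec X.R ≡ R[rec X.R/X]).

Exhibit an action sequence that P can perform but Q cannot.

aa

Reachable graph of P (5 states):
  m0 = b.b.0\{a} + a.a.(0 | 0) has moves =a=> m1, =b=> m2
  m1 = a.(0 | 0) has moves =a=> m3
  m2 = b.0\{a} has moves =b=> m4
  m3 = 0 | 0 has moves deadlocked
  m4 = 0\{a} has moves deadlocked
Reachable graph of Q (5 states):
  n0 = b.b.0\{a} + a.b.(0 | 0) has moves =a=> n1, =b=> n2
  n1 = b.(0 | 0) has moves =b=> n3
  n2 = b.0\{a} has moves =b=> n4
  n3 = 0 | 0 has moves deadlocked
  n4 = 0\{a} has moves deadlocked
Run σ = ⟨aa⟩ on P: start {m0}
  [1] a ⇒ {m1}
  [2] a ⇒ {m3}
  P completes σ.
Run σ = ⟨aa⟩ on Q: start {n0}
  [1] a ⇒ {n1}
  [2] a ⇒ no successor for Q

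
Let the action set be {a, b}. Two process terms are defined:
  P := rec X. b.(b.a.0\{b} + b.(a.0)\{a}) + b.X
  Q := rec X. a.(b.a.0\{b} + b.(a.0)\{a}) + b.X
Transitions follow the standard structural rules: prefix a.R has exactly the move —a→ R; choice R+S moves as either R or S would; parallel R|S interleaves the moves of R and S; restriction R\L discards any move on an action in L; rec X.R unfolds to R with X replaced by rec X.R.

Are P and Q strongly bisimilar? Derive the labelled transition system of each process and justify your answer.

NO

LTS(P): 5 reachable states
  s0 = rec X. b.(b.a.0\{b} + b.(a.0)\{a}) + b.X ⊢ --b--▸ s0, --b--▸ s1
  s1 = b.a.0\{b} + b.(a.0)\{a} ⊢ --b--▸ s2, --b--▸ s3
  s2 = (a.0)\{a} ⊢ stopped
  s3 = a.0\{b} ⊢ --a--▸ s4
  s4 = 0\{b} ⊢ stopped
LTS(Q): 5 reachable states
  t0 = rec X. a.(b.a.0\{b} + b.(a.0)\{a}) + b.X ⊢ --a--▸ t1, --b--▸ t0
  t1 = b.a.0\{b} + b.(a.0)\{a} ⊢ --b--▸ t2, --b--▸ t3
  t2 = (a.0)\{a} ⊢ stopped
  t3 = a.0\{b} ⊢ --a--▸ t4
  t4 = 0\{b} ⊢ stopped
Partition-refinement fixed point:
  B0 = {s0}
  B1 = {s1, t1}
  B2 = {s3, t3}
  B3 = {s2, s4, t2, t4}
  B4 = {t0}
s0 ∈ B0, t0 ∈ B4 → different blocks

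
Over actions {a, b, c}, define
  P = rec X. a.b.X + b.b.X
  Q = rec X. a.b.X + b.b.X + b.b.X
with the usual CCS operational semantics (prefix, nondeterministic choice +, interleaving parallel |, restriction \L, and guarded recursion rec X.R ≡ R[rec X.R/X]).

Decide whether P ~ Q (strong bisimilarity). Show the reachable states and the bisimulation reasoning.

LTS(P): 2 reachable states
  s0 = rec X. a.b.X + b.b.X → =a=> s1, =b=> s1
  s1 = b.(rec X. a.b.X + b.b.X) → =b=> s0
LTS(Q): 2 reachable states
  t0 = rec X. a.b.X + b.b.X + b.b.X → =a=> t1, =b=> t1
  t1 = b.(rec X. a.b.X + b.b.X + b.b.X) → =b=> t0
Coarsest stable partition (strong bisimilarity classes):
  B0 = {s0, t0}
  B1 = {s1, t1}
s0 ∈ B0, t0 ∈ B0 → same block

bisimilar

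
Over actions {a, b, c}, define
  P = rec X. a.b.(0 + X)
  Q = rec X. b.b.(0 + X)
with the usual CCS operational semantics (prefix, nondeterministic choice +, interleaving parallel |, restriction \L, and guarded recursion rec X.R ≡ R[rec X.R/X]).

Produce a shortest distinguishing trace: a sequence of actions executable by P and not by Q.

a

LTS(P): 3 reachable states
  m0 = rec X. a.b.(0 + X) :: =a=> m1
  m1 = b.(0 + (rec X. a.b.(0 + X))) :: =b=> m2
  m2 = 0 + (rec X. a.b.(0 + X)) :: =a=> m1
LTS(Q): 3 reachable states
  n0 = rec X. b.b.(0 + X) :: =b=> n1
  n1 = b.(0 + (rec X. b.b.(0 + X))) :: =b=> n2
  n2 = 0 + (rec X. b.b.(0 + X)) :: =b=> n1
Trace ⟨a⟩ through P, begin at {m0}:
  after a @ step 1: {m1}
  — P admits the full trace.
Trace ⟨a⟩ through Q, begin at {n0}:
  after a @ step 1: ∅ (Q stuck)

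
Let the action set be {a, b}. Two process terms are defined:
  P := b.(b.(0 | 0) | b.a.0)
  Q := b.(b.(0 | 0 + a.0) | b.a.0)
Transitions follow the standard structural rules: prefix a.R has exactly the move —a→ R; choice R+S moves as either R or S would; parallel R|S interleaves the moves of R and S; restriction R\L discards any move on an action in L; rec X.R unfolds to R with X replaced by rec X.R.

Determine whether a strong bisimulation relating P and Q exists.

LTS(P): 7 reachable states
  p0 = b.(b.(0 | 0) | b.a.0) | —b→ p1
  p1 = b.(0 | 0) | b.a.0 | —b→ p2, —b→ p3
  p2 = 0 | 0 | b.a.0 | —b→ p4
  p3 = b.(0 | 0) | a.0 | —a→ p5, —b→ p4
  p4 = 0 | 0 | a.0 | —a→ p6
  p5 = b.(0 | 0) | 0 | —b→ p6
  p6 = 0 | 0 | 0 | ·
LTS(Q): 10 reachable states
  q0 = b.(b.(0 | 0 + a.0) | b.a.0) | —b→ q1
  q1 = b.(0 | 0 + a.0) | b.a.0 | —b→ q2, —b→ q3
  q2 = (0 | 0 + a.0) | b.a.0 | —a→ q4, —b→ q5
  q3 = b.(0 | 0 + a.0) | a.0 | —a→ q6, —b→ q5
  q4 = 0 | b.a.0 | —b→ q7
  q5 = (0 | 0 + a.0) | a.0 | —a→ q7, —a→ q8
  q6 = b.(0 | 0 + a.0) | 0 | —b→ q8
  q7 = 0 | a.0 | —a→ q9
  q8 = (0 | 0 + a.0) | 0 | —a→ q9
  q9 = 0 | 0 | ·
Coarsest stable partition (strong bisimilarity classes):
  B0 = {p0}
  B1 = {p1}
  B2 = {p2, q4, q6}
  B3 = {p4, q7, q8}
  B4 = {p6, q9}
  B5 = {p3}
  B6 = {p5}
  B7 = {q0}
  B8 = {q1}
  B9 = {q2, q3}
  B10 = {q5}
p0 ∈ B0, q0 ∈ B7 → different blocks

NO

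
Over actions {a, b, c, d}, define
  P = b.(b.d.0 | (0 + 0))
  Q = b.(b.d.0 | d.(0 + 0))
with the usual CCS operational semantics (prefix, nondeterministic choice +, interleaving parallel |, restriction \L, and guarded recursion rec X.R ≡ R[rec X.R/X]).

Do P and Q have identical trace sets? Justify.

trace-distinct — witness ⟨bd⟩

LTS(P): 4 reachable states
  p0 = b.(b.d.0 | (0 + 0)) ⊢ =b=> p1
  p1 = b.d.0 | (0 + 0) ⊢ =b=> p2
  p2 = d.0 | (0 + 0) ⊢ =d=> p3
  p3 = 0 | (0 + 0) ⊢ (no moves)
LTS(Q): 7 reachable states
  q0 = b.(b.d.0 | d.(0 + 0)) ⊢ =b=> q1
  q1 = b.d.0 | d.(0 + 0) ⊢ =b=> q2, =d=> q3
  q2 = d.0 | d.(0 + 0) ⊢ =d=> q4, =d=> q5
  q3 = b.d.0 | (0 + 0) ⊢ =b=> q5
  q4 = 0 | d.(0 + 0) ⊢ =d=> q6
  q5 = d.0 | (0 + 0) ⊢ =d=> q6
  q6 = 0 | (0 + 0) ⊢ (no moves)
Executing bd from Q (initial set {q0}):
  after b @ step 1: {q1}
  after d @ step 2: {q3}
  Q completes σ.
Executing bd from P (initial set {p0}):
  after b @ step 1: {p1}
  after d @ step 2: no successor for P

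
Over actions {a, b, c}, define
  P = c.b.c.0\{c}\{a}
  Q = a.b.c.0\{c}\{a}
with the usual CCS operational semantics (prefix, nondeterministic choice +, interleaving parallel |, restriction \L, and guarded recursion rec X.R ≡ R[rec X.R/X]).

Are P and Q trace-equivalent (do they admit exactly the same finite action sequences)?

NO — witness ⟨c⟩

P's transition system — 4 states:
  u0 = c.b.c.0\{c}\{a} ⊢ =c=> u1
  u1 = b.c.0\{c}\{a} ⊢ =b=> u2
  u2 = c.0\{c}\{a} ⊢ =c=> u3
  u3 = 0\{c}\{a} ⊢ ∅
Q's transition system — 4 states:
  v0 = a.b.c.0\{c}\{a} ⊢ =a=> v1
  v1 = b.c.0\{c}\{a} ⊢ =b=> v2
  v2 = c.0\{c}\{a} ⊢ =c=> v3
  v3 = 0\{c}\{a} ⊢ ∅
Executing c from P (initial set {u0}):
  [1] c ⇒ {u1}
  — P admits the full trace.
Executing c from Q (initial set {v0}):
  [1] c ⇒ no successor for Q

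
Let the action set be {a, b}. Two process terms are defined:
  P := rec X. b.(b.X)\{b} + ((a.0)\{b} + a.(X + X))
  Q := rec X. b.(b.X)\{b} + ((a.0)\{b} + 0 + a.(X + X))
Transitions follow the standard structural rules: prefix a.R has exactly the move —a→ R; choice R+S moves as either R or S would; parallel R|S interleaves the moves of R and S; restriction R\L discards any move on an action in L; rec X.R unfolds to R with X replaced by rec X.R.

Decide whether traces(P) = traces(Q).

Reachable graph of P (4 states):
  p0 = rec X. b.(b.X)\{b} + ((a.0)\{b} + a.(X + X)) ⊢ -a-> p1, -a-> p2, -b-> p3
  p1 = (rec X. b.(b.X)\{b} + ((a.0)\{b} + a.(X + X))) + (rec X. b.(b.X)\{b} + ((a.0)\{b} + a.(X + X))) ⊢ -a-> p1, -a-> p2, -b-> p3
  p2 = 0\{b} ⊢ stopped
  p3 = (b.(rec X. b.(b.X)\{b} + ((a.0)\{b} + a.(X + X))))\{b} ⊢ stopped
Reachable graph of Q (4 states):
  q0 = rec X. b.(b.X)\{b} + ((a.0)\{b} + 0 + a.(X + X)) ⊢ -a-> q1, -a-> q2, -b-> q3
  q1 = (rec X. b.(b.X)\{b} + ((a.0)\{b} + 0 + a.(X + X))) + (rec X. b.(b.X)\{b} + ((a.0)\{b} + 0 + a.(X + X))) ⊢ -a-> q1, -a-> q2, -b-> q3
  q2 = 0\{b} ⊢ stopped
  q3 = (b.(rec X. b.(b.X)\{b} + ((a.0)\{b} + 0 + a.(X + X))))\{b} ⊢ stopped
Partition-refinement fixed point:
  B0 = {p0, p1, q0, q1}
  B1 = {p2, p3, q2, q3}
p0 ∈ B0, q0 ∈ B0 → same block
Bisimilar ⇒ trace-equivalent.

YES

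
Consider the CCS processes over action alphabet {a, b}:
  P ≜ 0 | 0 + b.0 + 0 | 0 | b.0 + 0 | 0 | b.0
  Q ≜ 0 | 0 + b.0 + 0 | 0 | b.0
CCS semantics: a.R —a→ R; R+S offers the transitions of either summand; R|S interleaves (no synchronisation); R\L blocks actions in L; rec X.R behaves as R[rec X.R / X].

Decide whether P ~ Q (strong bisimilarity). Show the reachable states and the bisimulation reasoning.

LTS(P): 3 reachable states
  m0 = 0 | 0 + b.0 + 0 | 0 | b.0 + 0 | 0 | b.0 ⊢ ··b··> m1, ··b··> m2
  m1 = 0 ⊢ deadlocked
  m2 = 0 | 0 | 0 ⊢ deadlocked
LTS(Q): 3 reachable states
  n0 = 0 | 0 + b.0 + 0 | 0 | b.0 ⊢ ··b··> n1, ··b··> n2
  n1 = 0 ⊢ deadlocked
  n2 = 0 | 0 | 0 ⊢ deadlocked
Coarsest stable partition (strong bisimilarity classes):
  B0 = {m0, n0}
  B1 = {m1, m2, n1, n2}
m0 ∈ B0, n0 ∈ B0 → same block

YES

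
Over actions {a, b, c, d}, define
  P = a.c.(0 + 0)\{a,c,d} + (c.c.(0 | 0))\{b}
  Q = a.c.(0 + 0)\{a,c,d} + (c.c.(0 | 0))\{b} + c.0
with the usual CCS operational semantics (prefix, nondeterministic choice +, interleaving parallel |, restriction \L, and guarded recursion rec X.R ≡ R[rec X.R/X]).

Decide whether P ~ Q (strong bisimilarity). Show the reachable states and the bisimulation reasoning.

LTS(P): 5 reachable states
  p0 = a.c.(0 + 0)\{a,c,d} + (c.c.(0 | 0))\{b} → ··a··> p1, ··c··> p2
  p1 = c.(0 + 0)\{a,c,d} → ··c··> p3
  p2 = (c.(0 | 0))\{b} → ··c··> p4
  p3 = (0 + 0)\{a,c,d} → deadlocked
  p4 = (0 | 0)\{b} → deadlocked
LTS(Q): 6 reachable states
  q0 = a.c.(0 + 0)\{a,c,d} + (c.c.(0 | 0))\{b} + c.0 → ··a··> q1, ··c··> q2, ··c··> q3
  q1 = c.(0 + 0)\{a,c,d} → ··c··> q4
  q2 = (c.(0 | 0))\{b} → ··c··> q5
  q3 = 0 → deadlocked
  q4 = (0 + 0)\{a,c,d} → deadlocked
  q5 = (0 | 0)\{b} → deadlocked
Bisimilarity quotient blocks:
  B0 = {p0}
  B1 = {p1, p2, q1, q2}
  B2 = {p3, p4, q3, q4, q5}
  B3 = {q0}
p0 ∈ B0, q0 ∈ B3 → different blocks

P ≁ Q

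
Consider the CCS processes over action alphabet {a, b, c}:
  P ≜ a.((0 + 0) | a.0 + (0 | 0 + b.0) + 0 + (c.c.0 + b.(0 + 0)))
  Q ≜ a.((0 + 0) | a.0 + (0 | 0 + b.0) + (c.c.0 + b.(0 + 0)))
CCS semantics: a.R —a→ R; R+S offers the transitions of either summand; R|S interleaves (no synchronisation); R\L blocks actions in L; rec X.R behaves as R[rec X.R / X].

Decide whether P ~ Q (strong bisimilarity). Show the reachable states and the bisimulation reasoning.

P's transition system — 6 states:
  p0 = a.((0 + 0) | a.0 + (0 | 0 + b.0) + 0 + (c.c.0 + b.(0 + 0))) has moves --a--▸ p1
  p1 = (0 + 0) | a.0 + (0 | 0 + b.0) + 0 + (c.c.0 + b.(0 + 0)) has moves --a--▸ p2, --b--▸ p3, --b--▸ p4, --c--▸ p5
  p2 = (0 + 0) | 0 has moves stopped
  p3 = 0 has moves stopped
  p4 = 0 + 0 has moves stopped
  p5 = c.0 has moves --c--▸ p3
Q's transition system — 6 states:
  q0 = a.((0 + 0) | a.0 + (0 | 0 + b.0) + (c.c.0 + b.(0 + 0))) has moves --a--▸ q1
  q1 = (0 + 0) | a.0 + (0 | 0 + b.0) + (c.c.0 + b.(0 + 0)) has moves --a--▸ q2, --b--▸ q3, --b--▸ q4, --c--▸ q5
  q2 = (0 + 0) | 0 has moves stopped
  q3 = 0 has moves stopped
  q4 = 0 + 0 has moves stopped
  q5 = c.0 has moves --c--▸ q3
Coarsest stable partition (strong bisimilarity classes):
  B0 = {p0, q0}
  B1 = {p1, q1}
  B2 = {p2, p3, p4, q2, q3, q4}
  B3 = {p5, q5}
p0 ∈ B0, q0 ∈ B0 → same block

P ~ Q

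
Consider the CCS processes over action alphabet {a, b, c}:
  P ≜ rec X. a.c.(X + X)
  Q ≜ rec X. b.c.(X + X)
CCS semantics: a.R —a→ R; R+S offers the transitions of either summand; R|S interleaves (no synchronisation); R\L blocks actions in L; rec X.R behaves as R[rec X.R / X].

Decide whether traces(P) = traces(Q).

NO — witness ⟨a⟩

Reachable graph of P (3 states):
  s0 = rec X. a.c.(X + X) :: ··a··> s1
  s1 = c.((rec X. a.c.(X + X)) + (rec X. a.c.(X + X))) :: ··c··> s2
  s2 = (rec X. a.c.(X + X)) + (rec X. a.c.(X + X)) :: ··a··> s1
Reachable graph of Q (3 states):
  t0 = rec X. b.c.(X + X) :: ··b··> t1
  t1 = c.((rec X. b.c.(X + X)) + (rec X. b.c.(X + X))) :: ··c··> t2
  t2 = (rec X. b.c.(X + X)) + (rec X. b.c.(X + X)) :: ··b··> t1
Executing a from P (initial set {s0}):
  [1] a ⇒ {s1}
  P completes σ.
Executing a from Q (initial set {t0}):
  [1] a ⇒ ∅  — Q cannot continue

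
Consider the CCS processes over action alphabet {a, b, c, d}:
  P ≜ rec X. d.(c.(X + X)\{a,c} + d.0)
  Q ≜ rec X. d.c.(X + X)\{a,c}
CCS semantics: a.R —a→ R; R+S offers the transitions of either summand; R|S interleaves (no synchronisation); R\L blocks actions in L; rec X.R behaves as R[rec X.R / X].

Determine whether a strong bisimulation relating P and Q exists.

Reachable graph of P (6 states):
  s0 = rec X. d.(c.(X + X)\{a,c} + d.0) → -d-> s1
  s1 = c.((rec X. d.(c.(X + X)\{a,c} + d.0)) + (rec X. d.(c.(X + X)\{a,c} + d.0)))\{a,c} + d.0 → -c-> s2, -d-> s3
  s2 = ((rec X. d.(c.(X + X)\{a,c} + d.0)) + (rec X. d.(c.(X + X)\{a,c} + d.0)))\{a,c} → -d-> s4
  s3 = 0 → deadlocked
  s4 = (c.((rec X. d.(c.(X + X)\{a,c} + d.0)) + (rec X. d.(c.(X + X)\{a,c} + d.0)))\{a,c} + d.0)\{a,c} → -d-> s5
  s5 = 0\{a,c} → deadlocked
Reachable graph of Q (4 states):
  t0 = rec X. d.c.(X + X)\{a,c} → -d-> t1
  t1 = c.((rec X. d.c.(X + X)\{a,c}) + (rec X. d.c.(X + X)\{a,c}))\{a,c} → -c-> t2
  t2 = ((rec X. d.c.(X + X)\{a,c}) + (rec X. d.c.(X + X)\{a,c}))\{a,c} → -d-> t3
  t3 = (c.((rec X. d.c.(X + X)\{a,c}) + (rec X. d.c.(X + X)\{a,c}))\{a,c})\{a,c} → deadlocked
Bisimilarity quotient blocks:
  B0 = {s0}
  B1 = {s1}
  B2 = {s2}
  B3 = {s4, t2}
  B4 = {s3, s5, t3}
  B5 = {t0}
  B6 = {t1}
s0 ∈ B0, t0 ∈ B5 → different blocks

not bisimilar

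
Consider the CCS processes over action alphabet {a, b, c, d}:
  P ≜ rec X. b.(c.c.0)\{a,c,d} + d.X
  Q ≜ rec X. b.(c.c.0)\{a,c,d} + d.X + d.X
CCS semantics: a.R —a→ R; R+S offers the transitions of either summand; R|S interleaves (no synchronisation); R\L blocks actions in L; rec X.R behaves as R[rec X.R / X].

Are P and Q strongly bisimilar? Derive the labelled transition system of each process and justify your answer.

bisimilar

LTS(P): 2 reachable states
  u0 = rec X. b.(c.c.0)\{a,c,d} + d.X :: =b=> u1, =d=> u0
  u1 = (c.c.0)\{a,c,d} :: ∅
LTS(Q): 2 reachable states
  v0 = rec X. b.(c.c.0)\{a,c,d} + d.X + d.X :: =b=> v1, =d=> v0
  v1 = (c.c.0)\{a,c,d} :: ∅
Coarsest stable partition (strong bisimilarity classes):
  B0 = {u0, v0}
  B1 = {u1, v1}
u0 ∈ B0, v0 ∈ B0 → same block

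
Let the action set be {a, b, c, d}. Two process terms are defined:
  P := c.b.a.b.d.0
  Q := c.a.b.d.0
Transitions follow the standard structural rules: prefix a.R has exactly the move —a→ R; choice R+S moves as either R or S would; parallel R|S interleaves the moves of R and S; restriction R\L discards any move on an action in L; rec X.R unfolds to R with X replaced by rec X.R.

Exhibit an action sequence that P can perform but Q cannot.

P's transition system — 6 states:
  p0 = c.b.a.b.d.0 | -c-> p1
  p1 = b.a.b.d.0 | -b-> p2
  p2 = a.b.d.0 | -a-> p3
  p3 = b.d.0 | -b-> p4
  p4 = d.0 | -d-> p5
  p5 = 0 | stopped
Q's transition system — 5 states:
  q0 = c.a.b.d.0 | -c-> q1
  q1 = a.b.d.0 | -a-> q2
  q2 = b.d.0 | -b-> q3
  q3 = d.0 | -d-> q4
  q4 = 0 | stopped
Trace ⟨cb⟩ through P, begin at {p0}:
  after c @ step 1: {p1}
  after b @ step 2: {p2}
  P completes σ.
Trace ⟨cb⟩ through Q, begin at {q0}:
  after c @ step 1: {q1}
  after b @ step 2: ∅  — Q cannot continue

cb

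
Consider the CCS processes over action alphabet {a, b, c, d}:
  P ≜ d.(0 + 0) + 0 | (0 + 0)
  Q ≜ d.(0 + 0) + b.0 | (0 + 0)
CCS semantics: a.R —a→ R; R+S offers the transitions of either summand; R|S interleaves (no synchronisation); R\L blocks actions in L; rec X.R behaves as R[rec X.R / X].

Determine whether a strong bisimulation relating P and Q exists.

P ≁ Q

LTS(P): 2 reachable states
  m0 = d.(0 + 0) + 0 | (0 + 0) ⊢ ··d··> m1
  m1 = 0 + 0 ⊢ deadlocked
LTS(Q): 3 reachable states
  n0 = d.(0 + 0) + b.0 | (0 + 0) ⊢ ··b··> n1, ··d··> n2
  n1 = 0 | (0 + 0) ⊢ deadlocked
  n2 = 0 + 0 ⊢ deadlocked
Coarsest stable partition (strong bisimilarity classes):
  B0 = {m0}
  B1 = {m1, n1, n2}
  B2 = {n0}
m0 ∈ B0, n0 ∈ B2 → different blocks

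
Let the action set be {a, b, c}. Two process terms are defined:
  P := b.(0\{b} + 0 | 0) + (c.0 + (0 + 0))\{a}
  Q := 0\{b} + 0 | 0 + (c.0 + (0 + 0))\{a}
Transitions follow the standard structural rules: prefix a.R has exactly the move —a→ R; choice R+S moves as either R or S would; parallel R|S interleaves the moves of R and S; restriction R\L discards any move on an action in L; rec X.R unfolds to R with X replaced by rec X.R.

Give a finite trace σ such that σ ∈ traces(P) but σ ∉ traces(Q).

b

Reachable graph of P (3 states):
  p0 = b.(0\{b} + 0 | 0) + (c.0 + (0 + 0))\{a} has moves ··b··> p1, ··c··> p2
  p1 = 0\{b} + 0 | 0 has moves ·
  p2 = 0\{a} has moves ·
Reachable graph of Q (2 states):
  q0 = 0\{b} + 0 | 0 + (c.0 + (0 + 0))\{a} has moves ··c··> q1
  q1 = 0\{a} has moves ·
Run σ = ⟨b⟩ on P: start {p0}
  [1] b ⇒ {p1}
  ✓ P
Run σ = ⟨b⟩ on Q: start {q0}
  [1] b ⇒ no successor for Q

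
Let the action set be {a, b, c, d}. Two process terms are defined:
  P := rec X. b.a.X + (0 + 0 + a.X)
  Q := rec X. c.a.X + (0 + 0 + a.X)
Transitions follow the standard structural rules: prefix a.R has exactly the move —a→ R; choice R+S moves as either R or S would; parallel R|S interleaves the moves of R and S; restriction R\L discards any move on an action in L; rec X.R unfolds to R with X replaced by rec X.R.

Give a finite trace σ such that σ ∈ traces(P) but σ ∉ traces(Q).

b

Reachable graph of P (2 states):
  p0 = rec X. b.a.X + (0 + 0 + a.X) has moves -a-> p0, -b-> p1
  p1 = a.(rec X. b.a.X + (0 + 0 + a.X)) has moves -a-> p0
Reachable graph of Q (2 states):
  q0 = rec X. c.a.X + (0 + 0 + a.X) has moves -a-> q0, -c-> q1
  q1 = a.(rec X. c.a.X + (0 + 0 + a.X)) has moves -a-> q0
Executing b from P (initial set {p0}):
  step 1 (b): {p1}
  — P admits the full trace.
Executing b from Q (initial set {q0}):
  step 1 (b): no successor for Q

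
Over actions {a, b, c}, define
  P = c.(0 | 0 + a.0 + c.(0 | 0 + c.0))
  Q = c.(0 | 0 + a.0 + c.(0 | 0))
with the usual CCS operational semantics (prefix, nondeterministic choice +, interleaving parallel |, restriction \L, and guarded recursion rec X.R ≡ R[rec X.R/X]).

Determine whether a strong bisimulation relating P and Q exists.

P's transition system — 4 states:
  u0 = c.(0 | 0 + a.0 + c.(0 | 0 + c.0)) → -c-> u1
  u1 = 0 | 0 + a.0 + c.(0 | 0 + c.0) → -a-> u2, -c-> u3
  u2 = 0 → stopped
  u3 = 0 | 0 + c.0 → -c-> u2
Q's transition system — 4 states:
  v0 = c.(0 | 0 + a.0 + c.(0 | 0)) → -c-> v1
  v1 = 0 | 0 + a.0 + c.(0 | 0) → -a-> v2, -c-> v3
  v2 = 0 → stopped
  v3 = 0 | 0 → stopped
Coarsest stable partition (strong bisimilarity classes):
  B0 = {u0}
  B1 = {u1}
  B2 = {u2, v2, v3}
  B3 = {u3}
  B4 = {v0}
  B5 = {v1}
u0 ∈ B0, v0 ∈ B4 → different blocks

not bisimilar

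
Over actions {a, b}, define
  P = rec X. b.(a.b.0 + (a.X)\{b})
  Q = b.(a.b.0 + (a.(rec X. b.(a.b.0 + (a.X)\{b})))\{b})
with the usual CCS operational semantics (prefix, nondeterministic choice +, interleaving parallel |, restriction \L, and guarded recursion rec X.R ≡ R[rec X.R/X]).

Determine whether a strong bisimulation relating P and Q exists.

P's transition system — 5 states:
  u0 = rec X. b.(a.b.0 + (a.X)\{b}) :: --b--▸ u1
  u1 = a.b.0 + (a.(rec X. b.(a.b.0 + (a.X)\{b})))\{b} :: --a--▸ u2, --a--▸ u3
  u2 = (rec X. b.(a.b.0 + (a.X)\{b}))\{b} :: deadlocked
  u3 = b.0 :: --b--▸ u4
  u4 = 0 :: deadlocked
Q's transition system — 5 states:
  v0 = b.(a.b.0 + (a.(rec X. b.(a.b.0 + (a.X)\{b})))\{b}) :: --b--▸ v1
  v1 = a.b.0 + (a.(rec X. b.(a.b.0 + (a.X)\{b})))\{b} :: --a--▸ v2, --a--▸ v3
  v2 = (rec X. b.(a.b.0 + (a.X)\{b}))\{b} :: deadlocked
  v3 = b.0 :: --b--▸ v4
  v4 = 0 :: deadlocked
Bisimilarity quotient blocks:
  B0 = {u0, v0}
  B1 = {u1, v1}
  B2 = {u3, v3}
  B3 = {u2, u4, v2, v4}
u0 ∈ B0, v0 ∈ B0 → same block

bisimilar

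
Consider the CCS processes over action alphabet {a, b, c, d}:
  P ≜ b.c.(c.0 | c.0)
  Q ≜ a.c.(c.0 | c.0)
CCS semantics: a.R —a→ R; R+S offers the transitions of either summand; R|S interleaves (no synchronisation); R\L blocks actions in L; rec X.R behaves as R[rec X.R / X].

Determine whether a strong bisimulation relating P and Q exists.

P's transition system — 6 states:
  m0 = b.c.(c.0 | c.0) :: ··b··> m1
  m1 = c.(c.0 | c.0) :: ··c··> m2
  m2 = c.0 | c.0 :: ··c··> m3, ··c··> m4
  m3 = 0 | c.0 :: ··c··> m5
  m4 = c.0 | 0 :: ··c··> m5
  m5 = 0 | 0 :: ·
Q's transition system — 6 states:
  n0 = a.c.(c.0 | c.0) :: ··a··> n1
  n1 = c.(c.0 | c.0) :: ··c··> n2
  n2 = c.0 | c.0 :: ··c··> n3, ··c··> n4
  n3 = 0 | c.0 :: ··c··> n5
  n4 = c.0 | 0 :: ··c··> n5
  n5 = 0 | 0 :: ·
Bisimilarity quotient blocks:
  B0 = {m0}
  B1 = {m1, n1}
  B2 = {m2, n2}
  B3 = {m3, m4, n3, n4}
  B4 = {m5, n5}
  B5 = {n0}
m0 ∈ B0, n0 ∈ B5 → different blocks

not bisimilar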